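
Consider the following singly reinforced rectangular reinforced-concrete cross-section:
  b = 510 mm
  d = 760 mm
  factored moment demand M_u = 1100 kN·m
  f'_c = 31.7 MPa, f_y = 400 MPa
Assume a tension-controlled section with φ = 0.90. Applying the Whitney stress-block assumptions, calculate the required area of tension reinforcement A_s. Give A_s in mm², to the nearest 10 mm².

A_s ≈ 4390 mm²

M_n = M_u/φ = 1100/0.90 = 1222.22 kN·m.
With M_n = 0.85 f'_c a b (d − a/2), solve the quadratic for a:
a = d − √(d² − 2M_n/(0.85 f'_c b)) = 760 − √(760² − 2 × 1222.22×10⁶/(0.85 × 31.7 × 510)) = 127.77 mm.
A_s = 0.85 f'_c a b / f_y = 0.85 × 31.7 × 127.77 × 510 / 400 = 4389.5 mm².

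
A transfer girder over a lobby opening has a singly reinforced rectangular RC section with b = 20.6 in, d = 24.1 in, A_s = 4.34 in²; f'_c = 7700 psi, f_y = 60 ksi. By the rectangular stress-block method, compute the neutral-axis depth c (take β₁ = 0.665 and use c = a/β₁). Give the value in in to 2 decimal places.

T = A_s f_y = 4.34 × 60 = 260.4 kips.
a = T/(0.85 f'_c b) = 260.4/(0.85 × 7.7 × 20.6) = 1.9314 in.
With β₁ = 0.665, c = a/β₁ = 1.9314/0.665 = 2.90 in.

c ≈ 2.90 in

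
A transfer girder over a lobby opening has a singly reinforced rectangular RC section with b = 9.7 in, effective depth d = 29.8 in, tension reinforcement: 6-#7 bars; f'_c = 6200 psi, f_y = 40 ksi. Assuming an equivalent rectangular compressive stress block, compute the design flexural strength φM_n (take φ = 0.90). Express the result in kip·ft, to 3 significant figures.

A_s = 6 × 0.6 = 3.6 in².
T = A_s f_y = 3.6 × 40 = 144 kips.
a = T/(0.85 f'_c b) = 144/(0.85 × 6.2 × 9.7) = 2.817 in.
M_n = T(d − a/2) = 144 × (29.8 − 1.4085) = 4088.4 kip·in = 4088.4/12 = 340.70 kip·ft.
φM_n = 0.90 × 340.70 = 306.63 kip·ft.

φM_n ≈ 307 kip·ft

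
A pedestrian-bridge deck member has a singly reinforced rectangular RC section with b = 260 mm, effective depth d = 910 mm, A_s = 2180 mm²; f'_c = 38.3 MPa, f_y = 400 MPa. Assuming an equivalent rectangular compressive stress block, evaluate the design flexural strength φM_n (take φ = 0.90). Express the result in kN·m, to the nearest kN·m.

φM_n ≈ 674 kN·m

T = A_s f_y = 2180 × 400 = 872000 N = 872 kN.
From C = T: a = T/(0.85 f'_c b) = 872000/(0.85 × 38.3 × 260) = 103.02 mm.
M_n = T(d − a/2) = 872 kN × (910 − 51.51) mm = 748.60 kN·m.
φM_n = 0.90 × 748.60 = 673.74 kN·m.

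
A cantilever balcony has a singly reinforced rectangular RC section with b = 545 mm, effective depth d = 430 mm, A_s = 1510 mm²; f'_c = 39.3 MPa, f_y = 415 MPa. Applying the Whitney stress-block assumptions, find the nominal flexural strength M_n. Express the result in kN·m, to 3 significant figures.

M_n ≈ 259 kN·m

T = A_s f_y = 1510 × 415 = 626650 N = 626.65 kN.
From C = T: a = T/(0.85 f'_c b) = 626650/(0.85 × 39.3 × 545) = 34.42 mm.
M_n = T(d − a/2) = 626.65 kN × (430 − 17.21) mm = 258.67 kN·m.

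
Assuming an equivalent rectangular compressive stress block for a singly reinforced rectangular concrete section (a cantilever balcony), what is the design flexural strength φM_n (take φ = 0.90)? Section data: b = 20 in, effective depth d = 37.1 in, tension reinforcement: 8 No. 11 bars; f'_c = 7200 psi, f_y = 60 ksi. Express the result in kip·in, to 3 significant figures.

A_s = 8 × 1.56 = 12.48 in².
T = A_s f_y = 12.48 × 60 = 748.8 kips.
a = T/(0.85 f'_c b) = 748.8/(0.85 × 7.2 × 20) = 6.118 in.
M_n = T(d − a/2) = 748.8 × (37.1 − 3.059) = 25489.9 kip·in.
φM_n = 0.90 × 25489.9 = 22940.9 kip·in.

φM_n ≈ 22900 kip·in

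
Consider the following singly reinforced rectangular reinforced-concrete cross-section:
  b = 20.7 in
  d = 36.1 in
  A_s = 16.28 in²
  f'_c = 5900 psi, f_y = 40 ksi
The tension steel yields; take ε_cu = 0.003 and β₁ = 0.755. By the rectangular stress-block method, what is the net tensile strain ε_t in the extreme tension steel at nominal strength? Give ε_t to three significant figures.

ε_t ≈ 0.0100

a = A_s f_y/(0.85 f'_c b) = 6.273 in.
β₁ = 0.755, so c = a/β₁ = 6.273/0.755 = 8.309 in.
From the linear strain diagram with ε_cu = 0.003: ε_t = 0.003 (d − c)/c = 0.003 × (36.1 − 8.309)/8.309 = 0.0100.
Since ε_t ≥ 0.005, the section is tension-controlled.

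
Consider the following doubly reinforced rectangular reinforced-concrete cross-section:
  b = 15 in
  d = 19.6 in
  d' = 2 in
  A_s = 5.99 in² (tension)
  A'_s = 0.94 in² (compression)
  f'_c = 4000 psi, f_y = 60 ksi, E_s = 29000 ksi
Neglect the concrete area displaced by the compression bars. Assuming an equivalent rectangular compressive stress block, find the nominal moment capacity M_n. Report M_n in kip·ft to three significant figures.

M_n ≈ 503 kip·ft

Assume both steels yield.
a = (A_s − A'_s) f_y/(0.85 f'_c b) = (5.99 − 0.94) × 60/(0.85 × 4 × 15) = 5.941 in.
c = a/β₁ = 5.941/0.85 = 6.989 in; ε'_s = 0.003(c − d')/c = 0.0021 ≥ ε_y = 0.0021, so the compression steel yields.
M_n = (A_s − A'_s) f_y (d − a/2) + A'_s f_y (d − d') = 303 × (19.6 − 2.9705) + 56.4 × (19.6 − 2) = 5038.7 + 992.6 = 6031.3 kip·in = 6031.3/12 = 502.61 kip·ft.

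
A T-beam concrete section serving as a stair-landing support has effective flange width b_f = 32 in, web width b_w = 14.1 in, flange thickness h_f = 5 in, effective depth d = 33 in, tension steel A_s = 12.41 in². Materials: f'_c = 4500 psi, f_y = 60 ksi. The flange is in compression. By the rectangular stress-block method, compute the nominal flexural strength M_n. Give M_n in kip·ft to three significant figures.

M_n ≈ 1850 kip·ft

Tension: T = A_s f_y = 12.41 × 60 = 744.6 kips.
Try a within the flange: a = T/(0.85 f'_c b_f) = 744.6/(0.85 × 4.5 × 32) = 6.083 in.
a = 6.083 > h_f = 5 in: the block extends into the web. Split into flange-overhang and web parts.
C_f = 0.85 f'_c (b_f − b_w) h_f = 0.85 × 4.5 × (32 − 14.1) × 5 = 342.3 kips.
Remaining web compression depth: a_w = (T − C_f)/(0.85 f'_c b_w) = (744.6 − 342.3)/(0.85 × 4.5 × 14.1) = 7.459 in.
M_n = C_f(d − h_f/2) + (T − C_f)(d − a_w/2) = 342.3 × (33 − 2.5) + 402.3 × (33 − 3.7295) = 10440.2 + 11775.5 = 22215.7 kip·in.
M_n = 22215.7/12 = 1851.31 kip·ft.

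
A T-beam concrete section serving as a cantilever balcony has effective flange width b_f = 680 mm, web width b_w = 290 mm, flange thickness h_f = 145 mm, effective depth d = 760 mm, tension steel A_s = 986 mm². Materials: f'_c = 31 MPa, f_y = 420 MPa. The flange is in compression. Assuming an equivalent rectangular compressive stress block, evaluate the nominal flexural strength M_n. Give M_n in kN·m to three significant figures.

Tension: T = A_s f_y = 986 × 420 = 414120 N.
Try a within the flange: a = T/(0.85 f'_c b_f) = 414120/(0.85 × 31 × 680) = 23.11 mm.
Since a = 23.11 ≤ h_f = 145 mm, the stress block lies entirely in the flange; analyse as a rectangular beam of width b_f.
M_n = T(d − a/2) = 414120 × (760 − 11.555) = 309.95 × 10⁶ N·mm.
M_n = 309.95 kN·m.

M_n ≈ 310 kN·m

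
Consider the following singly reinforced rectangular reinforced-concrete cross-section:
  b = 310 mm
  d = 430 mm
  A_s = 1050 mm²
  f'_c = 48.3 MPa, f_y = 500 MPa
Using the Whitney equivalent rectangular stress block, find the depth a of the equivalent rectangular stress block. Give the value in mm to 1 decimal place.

T = A_s f_y = 1050 × 500 = 525000 N = 525 kN.
Setting C = 0.85 f'_c a b equal to T: a = 525000/(0.85 × 48.3 × 310) = 41.3 mm.

a ≈ 41.3 mm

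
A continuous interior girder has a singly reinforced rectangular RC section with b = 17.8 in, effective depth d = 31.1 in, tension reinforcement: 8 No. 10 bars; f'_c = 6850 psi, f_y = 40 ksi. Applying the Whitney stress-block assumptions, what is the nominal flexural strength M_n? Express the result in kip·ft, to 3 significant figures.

M_n ≈ 987 kip·ft

A_s = 8 × 1.27 = 10.16 in².
T = A_s f_y = 10.16 × 40 = 406.4 kips.
a = T/(0.85 f'_c b) = 406.4/(0.85 × 6.85 × 17.8) = 3.921 in.
M_n = T(d − a/2) = 406.4 × (31.1 − 1.9605) = 11842.3 kip·in = 11842.3/12 = 986.86 kip·ft.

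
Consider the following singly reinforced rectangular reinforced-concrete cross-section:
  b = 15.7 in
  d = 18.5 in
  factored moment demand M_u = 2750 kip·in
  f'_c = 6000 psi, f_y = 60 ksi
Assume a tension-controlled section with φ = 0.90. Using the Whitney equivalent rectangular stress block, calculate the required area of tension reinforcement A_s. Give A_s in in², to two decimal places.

A_s ≈ 2.93 in²

M_n = M_u/φ = 2750/0.90 = 3055.56 kip·in.
From M_n = 0.85 f'_c a b (d − a/2):
a = d − √(d² − 2M_n/(0.85 f'_c b)) = 18.5 − √(18.5² − 2 × 3055.56/(0.85 × 6 × 15.7)) = 2.193 in.
A_s = 0.85 f'_c a b / f_y = 0.85 × 6 × 2.193 × 15.7 / 60 = 2.927 in².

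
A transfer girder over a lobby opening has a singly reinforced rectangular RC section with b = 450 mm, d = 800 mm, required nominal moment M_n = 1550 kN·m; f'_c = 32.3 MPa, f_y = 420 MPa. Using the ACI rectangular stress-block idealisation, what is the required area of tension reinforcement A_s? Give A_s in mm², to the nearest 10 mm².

With M_n = 0.85 f'_c a b (d − a/2), solve the quadratic for a:
a = d − √(d² − 2M_n/(0.85 f'_c b)) = 800 − √(800² − 2 × 1550×10⁶/(0.85 × 32.3 × 450)) = 176.23 mm.
A_s = 0.85 f'_c a b / f_y = 0.85 × 32.3 × 176.23 × 450 / 420 = 5184.0 mm².

A_s ≈ 5180 mm²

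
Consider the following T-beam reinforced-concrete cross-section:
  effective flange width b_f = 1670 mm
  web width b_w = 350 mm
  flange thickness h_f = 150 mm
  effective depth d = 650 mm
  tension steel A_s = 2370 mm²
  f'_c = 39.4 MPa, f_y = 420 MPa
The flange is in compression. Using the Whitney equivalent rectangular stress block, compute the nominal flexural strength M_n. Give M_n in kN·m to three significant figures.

Tension: T = A_s f_y = 2370 × 420 = 995400 N.
Try a within the flange: a = T/(0.85 f'_c b_f) = 995400/(0.85 × 39.4 × 1670) = 17.80 mm.
Since a = 17.80 ≤ h_f = 150 mm, the stress block lies entirely in the flange; analyse as a rectangular beam of width b_f.
M_n = T(d − a/2) = 995400 × (650 − 8.9) = 638.15 × 10⁶ N·mm.
M_n = 638.15 kN·m.

M_n ≈ 638 kN·m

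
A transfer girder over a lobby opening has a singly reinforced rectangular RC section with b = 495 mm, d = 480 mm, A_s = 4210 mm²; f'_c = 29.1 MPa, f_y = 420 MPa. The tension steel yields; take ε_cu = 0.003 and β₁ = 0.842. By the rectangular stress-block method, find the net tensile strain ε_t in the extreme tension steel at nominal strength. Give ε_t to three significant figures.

a = A_s f_y/(0.85 f'_c b) = 144.42 mm.
β₁ = 0.842, so c = a/β₁ = 144.42/0.842 = 171.52 mm.
From the linear strain diagram with ε_cu = 0.003: ε_t = 0.003 (d − c)/c = 0.003 × (480 − 171.52)/171.52 = 0.00540.
Since ε_t ≥ 0.005, the section is tension-controlled.

ε_t ≈ 0.00540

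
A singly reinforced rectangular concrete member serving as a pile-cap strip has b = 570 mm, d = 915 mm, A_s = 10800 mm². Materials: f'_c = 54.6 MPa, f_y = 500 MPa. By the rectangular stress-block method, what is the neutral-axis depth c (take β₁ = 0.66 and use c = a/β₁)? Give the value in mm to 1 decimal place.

T = A_s f_y = 10800 × 500 = 5400000 N = 5400 kN.
Setting C = 0.85 f'_c a b equal to T: a = 5400000/(0.85 × 54.6 × 570) = 204.130 mm.
With β₁ = 0.66, c = a/β₁ = 204.130/0.66 = 309.3 mm.

c ≈ 309.3 mm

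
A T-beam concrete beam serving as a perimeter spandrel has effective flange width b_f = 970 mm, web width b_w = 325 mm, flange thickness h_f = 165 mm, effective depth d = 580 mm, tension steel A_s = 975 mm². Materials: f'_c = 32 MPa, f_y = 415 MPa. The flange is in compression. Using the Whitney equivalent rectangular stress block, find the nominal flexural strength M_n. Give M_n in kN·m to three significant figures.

M_n ≈ 232 kN·m

Tension: T = A_s f_y = 975 × 415 = 404625 N.
Try a within the flange: a = T/(0.85 f'_c b_f) = 404625/(0.85 × 32 × 970) = 15.34 mm.
Since a = 15.34 ≤ h_f = 165 mm, the stress block lies entirely in the flange; analyse as a rectangular beam of width b_f.
M_n = T(d − a/2) = 404625 × (580 − 7.67) = 231.58 × 10⁶ N·mm.
M_n = 231.58 kN·m.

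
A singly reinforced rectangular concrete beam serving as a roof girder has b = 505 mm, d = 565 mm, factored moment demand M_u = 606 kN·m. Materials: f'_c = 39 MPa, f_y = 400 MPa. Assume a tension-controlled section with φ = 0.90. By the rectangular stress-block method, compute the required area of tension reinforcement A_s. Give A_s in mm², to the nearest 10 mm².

M_n = M_u/φ = 606/0.90 = 673.333 kN·m.
With M_n = 0.85 f'_c a b (d − a/2), solve the quadratic for a:
a = d − √(d² − 2M_n/(0.85 f'_c b)) = 565 − √(565² − 2 × 673.333×10⁶/(0.85 × 39 × 505)) = 76.35 mm.
A_s = 0.85 f'_c a b / f_y = 0.85 × 39 × 76.35 × 505 / 400 = 3195.4 mm².

A_s ≈ 3200 mm²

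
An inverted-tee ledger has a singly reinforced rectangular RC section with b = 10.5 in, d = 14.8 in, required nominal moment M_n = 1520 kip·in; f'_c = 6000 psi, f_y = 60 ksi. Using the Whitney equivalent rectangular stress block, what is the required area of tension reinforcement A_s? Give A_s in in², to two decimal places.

From M_n = 0.85 f'_c a b (d − a/2):
a = d − √(d² − 2M_n/(0.85 f'_c b)) = 14.8 − √(14.8² − 2 × 1520/(0.85 × 6 × 10.5)) = 2.061 in.
A_s = 0.85 f'_c a b / f_y = 0.85 × 6 × 2.061 × 10.5 / 60 = 1.839 in².

A_s ≈ 1.84 in²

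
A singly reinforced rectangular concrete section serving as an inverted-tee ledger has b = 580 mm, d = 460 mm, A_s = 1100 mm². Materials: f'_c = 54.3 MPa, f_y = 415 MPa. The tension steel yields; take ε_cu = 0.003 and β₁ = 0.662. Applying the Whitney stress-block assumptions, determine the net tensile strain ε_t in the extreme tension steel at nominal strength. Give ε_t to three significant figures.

a = A_s f_y/(0.85 f'_c b) = 17.05 mm.
β₁ = 0.662, so c = a/β₁ = 17.05/0.662 = 25.76 mm.
From the linear strain diagram with ε_cu = 0.003: ε_t = 0.003 (d − c)/c = 0.003 × (460 − 25.76)/25.76 = 0.0506.
Since ε_t ≥ 0.005, the section is tension-controlled.

ε_t ≈ 0.0506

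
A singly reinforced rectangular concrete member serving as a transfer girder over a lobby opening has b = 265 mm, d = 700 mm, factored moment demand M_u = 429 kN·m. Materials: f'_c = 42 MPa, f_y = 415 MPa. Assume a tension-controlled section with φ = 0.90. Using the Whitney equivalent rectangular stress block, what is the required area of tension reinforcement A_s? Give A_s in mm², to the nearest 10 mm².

A_s ≈ 1740 mm²

M_n = M_u/φ = 429/0.90 = 476.667 kN·m.
With M_n = 0.85 f'_c a b (d − a/2), solve the quadratic for a:
a = d − √(d² − 2M_n/(0.85 f'_c b)) = 700 − √(700² − 2 × 476.667×10⁶/(0.85 × 42 × 265)) = 76.12 mm.
A_s = 0.85 f'_c a b / f_y = 0.85 × 42 × 76.12 × 265 / 415 = 1735.3 mm².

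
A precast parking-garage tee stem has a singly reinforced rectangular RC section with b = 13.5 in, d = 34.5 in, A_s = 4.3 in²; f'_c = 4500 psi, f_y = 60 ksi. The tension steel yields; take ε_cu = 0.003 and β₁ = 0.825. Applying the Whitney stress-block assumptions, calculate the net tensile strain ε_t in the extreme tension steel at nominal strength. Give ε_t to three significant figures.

a = A_s f_y/(0.85 f'_c b) = 4.996 in.
β₁ = 0.825, so c = a/β₁ = 4.996/0.825 = 6.056 in.
From the linear strain diagram with ε_cu = 0.003: ε_t = 0.003 (d − c)/c = 0.003 × (34.5 − 6.056)/6.056 = 0.0141.
Since ε_t ≥ 0.005, the section is tension-controlled.

ε_t ≈ 0.0141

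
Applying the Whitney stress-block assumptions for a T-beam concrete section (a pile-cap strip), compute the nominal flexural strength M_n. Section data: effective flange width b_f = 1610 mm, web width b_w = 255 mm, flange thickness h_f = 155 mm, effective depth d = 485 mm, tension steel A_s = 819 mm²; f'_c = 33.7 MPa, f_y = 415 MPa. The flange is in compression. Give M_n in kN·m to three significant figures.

M_n ≈ 164 kN·m

Tension: T = A_s f_y = 819 × 415 = 339885 N.
Try a within the flange: a = T/(0.85 f'_c b_f) = 339885/(0.85 × 33.7 × 1610) = 7.37 mm.
Since a = 7.37 ≤ h_f = 155 mm, the stress block lies entirely in the flange; analyse as a rectangular beam of width b_f.
M_n = T(d − a/2) = 339885 × (485 − 3.685) = 163.59 × 10⁶ N·mm.
M_n = 163.59 kN·m.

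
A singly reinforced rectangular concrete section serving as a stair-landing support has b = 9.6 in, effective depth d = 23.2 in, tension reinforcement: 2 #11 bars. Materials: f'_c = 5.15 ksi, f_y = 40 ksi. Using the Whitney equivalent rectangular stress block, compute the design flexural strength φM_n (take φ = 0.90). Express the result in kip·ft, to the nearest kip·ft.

φM_n ≈ 203 kip·ft

A_s = 2 × 1.56 = 3.12 in².
T = A_s f_y = 3.12 × 40 = 124.8 kips.
a = T/(0.85 f'_c b) = 124.8/(0.85 × 5.15 × 9.6) = 2.970 in.
M_n = T(d − a/2) = 124.8 × (23.2 − 1.485) = 2710.0 kip·in = 2710.0/12 = 225.83 kip·ft.
φM_n = 0.90 × 225.83 = 203.25 kip·ft.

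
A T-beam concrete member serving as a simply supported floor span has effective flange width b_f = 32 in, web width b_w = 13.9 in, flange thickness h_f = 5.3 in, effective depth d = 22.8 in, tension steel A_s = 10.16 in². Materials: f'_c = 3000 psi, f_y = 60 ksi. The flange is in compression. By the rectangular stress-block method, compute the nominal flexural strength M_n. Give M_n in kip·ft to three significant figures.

M_n ≈ 948 kip·ft

Tension: T = A_s f_y = 10.16 × 60 = 609.6 kips.
Try a within the flange: a = T/(0.85 f'_c b_f) = 609.6/(0.85 × 3 × 32) = 7.471 in.
a = 7.471 > h_f = 5.3 in: the block extends into the web. Split into flange-overhang and web parts.
C_f = 0.85 f'_c (b_f − b_w) h_f = 0.85 × 3 × (32 − 13.9) × 5.3 = 244.6 kips.
Remaining web compression depth: a_w = (T − C_f)/(0.85 f'_c b_w) = (609.6 − 244.6)/(0.85 × 3 × 13.9) = 10.298 in.
M_n = C_f(d − h_f/2) + (T − C_f)(d − a_w/2) = 244.6 × (22.8 − 2.65) + 365 × (22.8 − 5.149) = 4928.7 + 6442.6 = 11371.3 kip·in.
M_n = 11371.3/12 = 947.61 kip·ft.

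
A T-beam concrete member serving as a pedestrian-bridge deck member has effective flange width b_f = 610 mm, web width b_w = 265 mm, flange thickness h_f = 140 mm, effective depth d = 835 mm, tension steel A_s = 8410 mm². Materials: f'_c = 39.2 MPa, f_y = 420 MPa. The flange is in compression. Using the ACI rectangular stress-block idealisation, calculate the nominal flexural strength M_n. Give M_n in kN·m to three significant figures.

M_n ≈ 2630 kN·m

Tension: T = A_s f_y = 8410 × 420 = 3532200 N.
Try a within the flange: a = T/(0.85 f'_c b_f) = 3532200/(0.85 × 39.2 × 610) = 173.78 mm.
a = 173.78 > h_f = 140 mm: the block extends into the web. Split into flange-overhang and web parts.
C_f = 0.85 f'_c (b_f − b_w) h_f = 0.85 × 39.2 × (610 − 265) × 140 = 1609356 N.
Remaining web compression depth: a_w = (T − C_f)/(0.85 f'_c b_w) = (3532200 − 1609356)/(0.85 × 39.2 × 265) = 217.77 mm.
M_n = C_f(d − h_f/2) + (T − C_f)(d − a_w/2) = 1609356 × (835 − 70) + 1922844 × (835 − 108.885) = 1231.16 + 1396.21 = 2627.37 × 10⁶ N·mm.
M_n = 2627.37 kN·m.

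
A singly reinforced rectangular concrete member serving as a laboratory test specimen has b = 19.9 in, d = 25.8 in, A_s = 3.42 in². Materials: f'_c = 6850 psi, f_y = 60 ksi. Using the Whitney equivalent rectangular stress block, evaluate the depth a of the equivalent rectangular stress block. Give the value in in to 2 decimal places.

a ≈ 1.77 in

T = A_s f_y = 3.42 × 60 = 205.2 kips.
a = T/(0.85 f'_c b) = 205.2/(0.85 × 6.85 × 19.9) = 1.77 in.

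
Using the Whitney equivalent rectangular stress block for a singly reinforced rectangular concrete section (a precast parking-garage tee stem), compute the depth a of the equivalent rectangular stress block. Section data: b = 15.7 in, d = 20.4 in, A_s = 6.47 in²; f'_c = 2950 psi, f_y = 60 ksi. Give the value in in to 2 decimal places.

a ≈ 9.86 in

T = A_s f_y = 6.47 × 60 = 388.2 kips.
a = T/(0.85 f'_c b) = 388.2/(0.85 × 2.95 × 15.7) = 9.86 in.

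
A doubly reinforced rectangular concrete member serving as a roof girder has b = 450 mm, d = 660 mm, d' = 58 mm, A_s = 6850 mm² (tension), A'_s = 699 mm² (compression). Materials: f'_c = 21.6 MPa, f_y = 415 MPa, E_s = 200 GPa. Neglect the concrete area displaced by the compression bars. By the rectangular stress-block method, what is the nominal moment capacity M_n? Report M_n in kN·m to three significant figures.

M_n ≈ 1470 kN·m

Assume both tension and compression steel yield.
Net tension couple steel: A_s − A'_s = 6151 mm².
a = (A_s − A'_s) f_y / (0.85 f'_c b) = 2552665/(0.85 × 21.6 × 450) = 308.96 mm.
c = a/β₁ = 308.96/0.85 = 363.48 mm; ε'_s = 0.003(c − d')/c = 0.0025 ≥ f_y/E_s = 0.0021, so compression steel does yield.
M_n = (A_s − A'_s) f_y (d − a/2) + A'_s f_y (d − d') = [2552665 × (660 − 154.48) + 290085 × (660 − 58)] × 10⁻⁶ = 1290.42 + 174.63 = 1465.05 kN·m.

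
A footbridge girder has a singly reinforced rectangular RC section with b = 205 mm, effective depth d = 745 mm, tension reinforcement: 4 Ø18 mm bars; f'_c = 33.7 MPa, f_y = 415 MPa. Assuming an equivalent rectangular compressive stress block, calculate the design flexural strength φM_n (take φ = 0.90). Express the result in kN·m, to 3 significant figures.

φM_n ≈ 269 kN·m

A_s = 4 × 254 = 1016 mm².
T = A_s f_y = 1016 × 415 = 421640 N = 421.64 kN.
From C = T: a = T/(0.85 f'_c b) = 421640/(0.85 × 33.7 × 205) = 71.80 mm.
M_n = T(d − a/2) = 421.64 kN × (745 − 35.9) mm = 298.98 kN·m.
φM_n = 0.90 × 298.98 = 269.08 kN·m.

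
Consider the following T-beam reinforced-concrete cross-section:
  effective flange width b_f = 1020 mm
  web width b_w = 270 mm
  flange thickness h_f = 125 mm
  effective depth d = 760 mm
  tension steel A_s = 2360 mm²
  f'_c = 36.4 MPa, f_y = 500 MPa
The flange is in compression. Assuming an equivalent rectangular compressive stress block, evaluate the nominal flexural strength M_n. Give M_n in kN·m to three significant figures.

Tension: T = A_s f_y = 2360 × 500 = 1180000 N.
Try a within the flange: a = T/(0.85 f'_c b_f) = 1180000/(0.85 × 36.4 × 1020) = 37.39 mm.
Since a = 37.39 ≤ h_f = 125 mm, the stress block lies entirely in the flange; analyse as a rectangular beam of width b_f.
M_n = T(d − a/2) = 1180000 × (760 − 18.695) = 874.74 × 10⁶ N·mm.
M_n = 874.74 kN·m.

M_n ≈ 875 kN·m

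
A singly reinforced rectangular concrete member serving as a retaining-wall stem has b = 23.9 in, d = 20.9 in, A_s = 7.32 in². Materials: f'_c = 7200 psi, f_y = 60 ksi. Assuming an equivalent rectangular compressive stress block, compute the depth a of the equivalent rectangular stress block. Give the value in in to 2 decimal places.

T = A_s f_y = 7.32 × 60 = 439.2 kips.
a = T/(0.85 f'_c b) = 439.2/(0.85 × 7.2 × 23.9) = 3.00 in.

a ≈ 3.00 in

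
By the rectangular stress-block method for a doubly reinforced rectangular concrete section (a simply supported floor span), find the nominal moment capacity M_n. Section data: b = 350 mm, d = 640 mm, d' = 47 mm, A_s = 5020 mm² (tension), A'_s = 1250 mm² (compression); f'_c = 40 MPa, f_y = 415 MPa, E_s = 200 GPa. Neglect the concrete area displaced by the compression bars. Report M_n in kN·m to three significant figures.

M_n ≈ 1210 kN·m

Assume both tension and compression steel yield.
Net tension couple steel: A_s − A'_s = 3770 mm².
a = (A_s − A'_s) f_y / (0.85 f'_c b) = 1564550/(0.85 × 40 × 350) = 131.47 mm.
c = a/β₁ = 131.47/0.764 = 172.08 mm; ε'_s = 0.003(c − d')/c = 0.0022 ≥ f_y/E_s = 0.0021, so compression steel does yield.
M_n = (A_s − A'_s) f_y (d − a/2) + A'_s f_y (d − d') = [1564550 × (640 − 65.735) + 518750 × (640 − 47)] × 10⁻⁶ = 898.47 + 307.62 = 1206.09 kN·m.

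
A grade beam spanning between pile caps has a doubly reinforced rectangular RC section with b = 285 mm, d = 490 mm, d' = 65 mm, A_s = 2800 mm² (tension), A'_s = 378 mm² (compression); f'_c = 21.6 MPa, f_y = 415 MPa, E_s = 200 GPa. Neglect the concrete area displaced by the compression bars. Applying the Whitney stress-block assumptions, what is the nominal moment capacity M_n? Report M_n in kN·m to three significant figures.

M_n ≈ 463 kN·m

Assume both tension and compression steel yield.
Net tension couple steel: A_s − A'_s = 2422 mm².
a = (A_s − A'_s) f_y / (0.85 f'_c b) = 1005130/(0.85 × 21.6 × 285) = 192.09 mm.
c = a/β₁ = 192.09/0.85 = 225.99 mm; ε'_s = 0.003(c − d')/c = 0.0021 ≥ f_y/E_s = 0.0021, so compression steel does yield.
M_n = (A_s − A'_s) f_y (d − a/2) + A'_s f_y (d − d') = [1005130 × (490 − 96.045) + 156870 × (490 − 65)] × 10⁻⁶ = 395.98 + 66.67 = 462.65 kN·m.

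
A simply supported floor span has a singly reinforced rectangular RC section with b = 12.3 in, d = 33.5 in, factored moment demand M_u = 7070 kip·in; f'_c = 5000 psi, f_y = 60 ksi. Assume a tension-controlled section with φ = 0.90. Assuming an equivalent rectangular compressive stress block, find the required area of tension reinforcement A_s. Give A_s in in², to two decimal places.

A_s ≈ 4.21 in²

M_n = M_u/φ = 7070/0.90 = 7855.56 kip·in.
From M_n = 0.85 f'_c a b (d − a/2):
a = d − √(d² − 2M_n/(0.85 f'_c b)) = 33.5 − √(33.5² − 2 × 7855.56/(0.85 × 5 × 12.3)) = 4.835 in.
A_s = 0.85 f'_c a b / f_y = 0.85 × 5 × 4.835 × 12.3 / 60 = 4.212 in².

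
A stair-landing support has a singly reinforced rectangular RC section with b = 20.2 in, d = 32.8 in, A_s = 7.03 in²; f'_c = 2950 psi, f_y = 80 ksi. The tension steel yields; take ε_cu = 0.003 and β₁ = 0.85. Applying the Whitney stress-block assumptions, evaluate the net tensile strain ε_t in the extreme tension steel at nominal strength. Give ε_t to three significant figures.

a = A_s f_y/(0.85 f'_c b) = 11.103 in.
β₁ = 0.85, so c = a/β₁ = 11.103/0.85 = 13.062 in.
From the linear strain diagram with ε_cu = 0.003: ε_t = 0.003 (d − c)/c = 0.003 × (32.8 − 13.062)/13.062 = 0.00453.
ε_t is between 0.004 and 0.005 — transition zone.

ε_t ≈ 0.00453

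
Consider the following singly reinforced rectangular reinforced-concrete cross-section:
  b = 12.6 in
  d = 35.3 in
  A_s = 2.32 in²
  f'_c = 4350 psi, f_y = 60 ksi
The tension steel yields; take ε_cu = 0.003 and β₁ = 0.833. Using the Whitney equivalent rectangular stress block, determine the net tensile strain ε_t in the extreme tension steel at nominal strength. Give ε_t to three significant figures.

ε_t ≈ 0.0265

a = A_s f_y/(0.85 f'_c b) = 2.988 in.
β₁ = 0.833, so c = a/β₁ = 2.988/0.833 = 3.587 in.
From the linear strain diagram with ε_cu = 0.003: ε_t = 0.003 (d − c)/c = 0.003 × (35.3 − 3.587)/3.587 = 0.0265.
Since ε_t ≥ 0.005, the section is tension-controlled.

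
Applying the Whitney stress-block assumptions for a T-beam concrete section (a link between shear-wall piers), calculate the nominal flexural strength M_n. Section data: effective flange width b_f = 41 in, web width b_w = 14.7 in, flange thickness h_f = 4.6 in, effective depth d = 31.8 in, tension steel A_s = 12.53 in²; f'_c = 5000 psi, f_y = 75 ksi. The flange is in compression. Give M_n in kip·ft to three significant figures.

Tension: T = A_s f_y = 12.53 × 75 = 939.75 kips.
Try a within the flange: a = T/(0.85 f'_c b_f) = 939.75/(0.85 × 5 × 41) = 5.393 in.
a = 5.393 > h_f = 4.6 in: the block extends into the web. Split into flange-overhang and web parts.
C_f = 0.85 f'_c (b_f − b_w) h_f = 0.85 × 5 × (41 − 14.7) × 4.6 = 514.2 kips.
Remaining web compression depth: a_w = (T − C_f)/(0.85 f'_c b_w) = (939.75 − 514.2)/(0.85 × 5 × 14.7) = 6.812 in.
M_n = C_f(d − h_f/2) + (T − C_f)(d − a_w/2) = 514.2 × (31.8 − 2.3) + 425.55 × (31.8 − 3.406) = 15168.9 + 12083.1 = 27252.0 kip·in.
M_n = 27252.0/12 = 2271.00 kip·ft.

M_n ≈ 2270 kip·ft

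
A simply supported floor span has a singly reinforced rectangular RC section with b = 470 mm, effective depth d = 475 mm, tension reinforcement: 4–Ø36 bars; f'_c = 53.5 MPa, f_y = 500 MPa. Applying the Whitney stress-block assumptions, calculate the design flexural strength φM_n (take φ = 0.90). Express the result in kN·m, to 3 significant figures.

A_s = 4 × 1018 = 4072 mm².
T = A_s f_y = 4072 × 500 = 2036000 N = 2036 kN.
From C = T: a = T/(0.85 f'_c b) = 2036000/(0.85 × 53.5 × 470) = 95.26 mm.
M_n = T(d − a/2) = 2036 kN × (475 − 47.63) mm = 870.13 kN·m.
φM_n = 0.90 × 870.13 = 783.12 kN·m.

φM_n ≈ 783 kN·m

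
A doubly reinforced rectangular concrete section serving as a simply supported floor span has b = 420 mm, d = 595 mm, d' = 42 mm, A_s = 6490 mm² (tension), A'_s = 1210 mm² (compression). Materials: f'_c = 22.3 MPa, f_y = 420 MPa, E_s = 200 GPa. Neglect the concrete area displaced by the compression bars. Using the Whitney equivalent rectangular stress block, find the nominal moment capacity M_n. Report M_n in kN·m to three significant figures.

M_n ≈ 1290 kN·m

Assume both tension and compression steel yield.
Net tension couple steel: A_s − A'_s = 5280 mm².
a = (A_s − A'_s) f_y / (0.85 f'_c b) = 2217600/(0.85 × 22.3 × 420) = 278.55 mm.
c = a/β₁ = 278.55/0.85 = 327.71 mm; ε'_s = 0.003(c − d')/c = 0.0026 ≥ f_y/E_s = 0.0021, so compression steel does yield.
M_n = (A_s − A'_s) f_y (d − a/2) + A'_s f_y (d − d') = [2217600 × (595 − 139.275) + 508200 × (595 − 42)] × 10⁻⁶ = 1010.62 + 281.03 = 1291.65 kN·m.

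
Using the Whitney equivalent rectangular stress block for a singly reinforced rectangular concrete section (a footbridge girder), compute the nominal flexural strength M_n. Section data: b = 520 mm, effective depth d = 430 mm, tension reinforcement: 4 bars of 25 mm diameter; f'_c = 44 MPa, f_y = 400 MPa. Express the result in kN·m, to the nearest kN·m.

A_s = 4 × 491 = 1964 mm².
T = A_s f_y = 1964 × 400 = 785600 N = 785.6 kN.
From C = T: a = T/(0.85 f'_c b) = 785600/(0.85 × 44 × 520) = 40.39 mm.
M_n = T(d − a/2) = 785.6 kN × (430 − 20.195) mm = 321.94 kN·m.

M_n ≈ 322 kN·m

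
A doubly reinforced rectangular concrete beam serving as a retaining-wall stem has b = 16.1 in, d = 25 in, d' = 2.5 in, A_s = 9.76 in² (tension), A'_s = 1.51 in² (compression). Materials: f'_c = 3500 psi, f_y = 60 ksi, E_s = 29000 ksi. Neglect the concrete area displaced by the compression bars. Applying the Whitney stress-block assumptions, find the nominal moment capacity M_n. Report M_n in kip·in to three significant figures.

M_n ≈ 11900 kip·in

Assume both steels yield.
a = (A_s − A'_s) f_y/(0.85 f'_c b) = (9.76 − 1.51) × 60/(0.85 × 3.5 × 16.1) = 10.335 in.
c = a/β₁ = 10.335/0.85 = 12.159 in; ε'_s = 0.003(c − d')/c = 0.0024 ≥ ε_y = 0.0021, so the compression steel yields.
M_n = (A_s − A'_s) f_y (d − a/2) + A'_s f_y (d − d') = 495 × (25 − 5.1675) + 90.6 × (25 − 2.5) = 9817.1 + 2038.5 = 11855.6 kip·in.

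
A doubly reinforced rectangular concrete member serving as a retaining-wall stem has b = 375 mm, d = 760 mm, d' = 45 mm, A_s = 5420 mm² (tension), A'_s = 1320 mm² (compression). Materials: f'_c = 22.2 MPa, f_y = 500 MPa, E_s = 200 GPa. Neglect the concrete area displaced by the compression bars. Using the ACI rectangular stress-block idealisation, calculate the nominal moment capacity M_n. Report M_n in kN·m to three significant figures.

Assume both tension and compression steel yield.
Net tension couple steel: A_s − A'_s = 4100 mm².
a = (A_s − A'_s) f_y / (0.85 f'_c b) = 2050000/(0.85 × 22.2 × 375) = 289.70 mm.
c = a/β₁ = 289.70/0.85 = 340.82 mm; ε'_s = 0.003(c − d')/c = 0.0026 ≥ f_y/E_s = 0.0025, so compression steel does yield.
M_n = (A_s − A'_s) f_y (d − a/2) + A'_s f_y (d − d') = [2050000 × (760 − 144.85) + 660000 × (760 − 45)] × 10⁻⁶ = 1261.06 + 471.90 = 1732.96 kN·m.

M_n ≈ 1730 kN·m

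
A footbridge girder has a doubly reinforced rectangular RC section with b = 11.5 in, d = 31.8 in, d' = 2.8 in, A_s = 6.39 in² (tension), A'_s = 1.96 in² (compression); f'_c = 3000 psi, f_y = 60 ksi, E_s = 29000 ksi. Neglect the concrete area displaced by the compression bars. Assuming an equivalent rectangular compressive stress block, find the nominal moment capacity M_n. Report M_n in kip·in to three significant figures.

Assume both steels yield.
a = (A_s − A'_s) f_y/(0.85 f'_c b) = (6.39 − 1.96) × 60/(0.85 × 3 × 11.5) = 9.064 in.
c = a/β₁ = 9.064/0.85 = 10.664 in; ε'_s = 0.003(c − d')/c = 0.0022 ≥ ε_y = 0.0021, so the compression steel yields.
M_n = (A_s − A'_s) f_y (d − a/2) + A'_s f_y (d − d') = 265.8 × (31.8 − 4.532) + 117.6 × (31.8 − 2.8) = 7247.8 + 3410.4 = 10658.2 kip·in.

M_n ≈ 10700 kip·in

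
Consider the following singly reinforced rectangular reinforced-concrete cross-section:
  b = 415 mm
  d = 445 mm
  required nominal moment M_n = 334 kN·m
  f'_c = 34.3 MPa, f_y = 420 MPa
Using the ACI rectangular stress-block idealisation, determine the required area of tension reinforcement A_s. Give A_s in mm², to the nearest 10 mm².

With M_n = 0.85 f'_c a b (d − a/2), solve the quadratic for a:
a = d − √(d² − 2M_n/(0.85 f'_c b)) = 445 − √(445² − 2 × 334×10⁶/(0.85 × 34.3 × 415)) = 67.09 mm.
A_s = 0.85 f'_c a b / f_y = 0.85 × 34.3 × 67.09 × 415 / 420 = 1932.7 mm².

A_s ≈ 1930 mm²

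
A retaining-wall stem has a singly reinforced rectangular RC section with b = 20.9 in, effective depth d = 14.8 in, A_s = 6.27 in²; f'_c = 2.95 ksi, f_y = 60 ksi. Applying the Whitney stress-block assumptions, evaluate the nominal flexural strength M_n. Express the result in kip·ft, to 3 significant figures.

T = A_s f_y = 6.27 × 60 = 376.2 kips.
a = T/(0.85 f'_c b) = 376.2/(0.85 × 2.95 × 20.9) = 7.178 in.
M_n = T(d − a/2) = 376.2 × (14.8 − 3.589) = 4217.6 kip·in = 4217.6/12 = 351.47 kip·ft.

M_n ≈ 351 kip·ft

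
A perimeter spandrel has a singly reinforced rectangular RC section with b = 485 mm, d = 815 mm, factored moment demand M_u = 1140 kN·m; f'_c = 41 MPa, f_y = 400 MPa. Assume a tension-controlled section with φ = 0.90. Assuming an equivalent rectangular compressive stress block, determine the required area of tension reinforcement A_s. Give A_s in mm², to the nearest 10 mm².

M_n = M_u/φ = 1140/0.90 = 1266.67 kN·m.
With M_n = 0.85 f'_c a b (d − a/2), solve the quadratic for a:
a = d − √(d² − 2M_n/(0.85 f'_c b)) = 815 − √(815² − 2 × 1266.67×10⁶/(0.85 × 41 × 485)) = 97.82 mm.
A_s = 0.85 f'_c a b / f_y = 0.85 × 41 × 97.82 × 485 / 400 = 4133.4 mm².

A_s ≈ 4130 mm²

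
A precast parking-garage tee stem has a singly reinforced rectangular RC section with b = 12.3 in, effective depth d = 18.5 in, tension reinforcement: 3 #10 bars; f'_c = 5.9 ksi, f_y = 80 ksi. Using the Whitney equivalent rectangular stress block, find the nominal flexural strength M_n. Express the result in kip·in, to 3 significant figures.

A_s = 3 × 1.27 = 3.81 in².
T = A_s f_y = 3.81 × 80 = 304.8 kips.
a = T/(0.85 f'_c b) = 304.8/(0.85 × 5.9 × 12.3) = 4.941 in.
M_n = T(d − a/2) = 304.8 × (18.5 − 2.4705) = 4885.8 kip·in.

M_n ≈ 4890 kip·in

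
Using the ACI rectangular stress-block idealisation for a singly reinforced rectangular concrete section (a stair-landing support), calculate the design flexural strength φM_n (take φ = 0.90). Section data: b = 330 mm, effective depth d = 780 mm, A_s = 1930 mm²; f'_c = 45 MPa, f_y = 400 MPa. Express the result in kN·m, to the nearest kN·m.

φM_n ≈ 521 kN·m

T = A_s f_y = 1930 × 400 = 772000 N = 772 kN.
From C = T: a = T/(0.85 f'_c b) = 772000/(0.85 × 45 × 330) = 61.16 mm.
M_n = T(d − a/2) = 772 kN × (780 − 30.58) mm = 578.55 kN·m.
φM_n = 0.90 × 578.55 = 520.70 kN·m.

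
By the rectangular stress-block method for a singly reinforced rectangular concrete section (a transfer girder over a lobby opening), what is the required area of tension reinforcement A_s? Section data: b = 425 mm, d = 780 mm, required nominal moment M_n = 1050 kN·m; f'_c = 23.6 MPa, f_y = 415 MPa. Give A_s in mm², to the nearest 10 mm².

A_s ≈ 3660 mm²

With M_n = 0.85 f'_c a b (d − a/2), solve the quadratic for a:
a = d − √(d² − 2M_n/(0.85 f'_c b)) = 780 − √(780² − 2 × 1050×10⁶/(0.85 × 23.6 × 425)) = 178.27 mm.
A_s = 0.85 f'_c a b / f_y = 0.85 × 23.6 × 178.27 × 425 / 415 = 3662.3 mm².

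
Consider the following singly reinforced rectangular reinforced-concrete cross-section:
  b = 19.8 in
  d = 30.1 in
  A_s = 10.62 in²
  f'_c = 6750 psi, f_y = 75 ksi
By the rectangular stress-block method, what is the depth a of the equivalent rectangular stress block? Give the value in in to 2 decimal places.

T = A_s f_y = 10.62 × 75 = 796.5 kips.
a = T/(0.85 f'_c b) = 796.5/(0.85 × 6.75 × 19.8) = 7.01 in.

a ≈ 7.01 in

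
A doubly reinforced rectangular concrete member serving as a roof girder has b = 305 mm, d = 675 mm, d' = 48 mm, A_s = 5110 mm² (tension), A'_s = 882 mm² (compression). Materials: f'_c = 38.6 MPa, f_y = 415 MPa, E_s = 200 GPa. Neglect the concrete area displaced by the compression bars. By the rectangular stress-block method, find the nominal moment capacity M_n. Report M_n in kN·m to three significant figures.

M_n ≈ 1260 kN·m

Assume both tension and compression steel yield.
Net tension couple steel: A_s − A'_s = 4228 mm².
a = (A_s − A'_s) f_y / (0.85 f'_c b) = 1754620/(0.85 × 38.6 × 305) = 175.34 mm.
c = a/β₁ = 175.34/0.774 = 226.54 mm; ε'_s = 0.003(c − d')/c = 0.0024 ≥ f_y/E_s = 0.0021, so compression steel does yield.
M_n = (A_s − A'_s) f_y (d − a/2) + A'_s f_y (d − d') = [1754620 × (675 − 87.67) + 366030 × (675 − 48)] × 10⁻⁶ = 1030.54 + 229.50 = 1260.04 kN·m.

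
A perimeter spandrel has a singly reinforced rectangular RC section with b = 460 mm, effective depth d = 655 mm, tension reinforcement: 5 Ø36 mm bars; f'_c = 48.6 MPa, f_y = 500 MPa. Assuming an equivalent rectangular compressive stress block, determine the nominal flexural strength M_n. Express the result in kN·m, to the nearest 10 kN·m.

M_n ≈ 1500 kN·m

A_s = 5 × 1018 = 5090 mm².
T = A_s f_y = 5090 × 500 = 2545000 N = 2545 kN.
From C = T: a = T/(0.85 f'_c b) = 2545000/(0.85 × 48.6 × 460) = 133.93 mm.
M_n = T(d − a/2) = 2545 kN × (655 − 66.965) mm = 1496.55 kN·m.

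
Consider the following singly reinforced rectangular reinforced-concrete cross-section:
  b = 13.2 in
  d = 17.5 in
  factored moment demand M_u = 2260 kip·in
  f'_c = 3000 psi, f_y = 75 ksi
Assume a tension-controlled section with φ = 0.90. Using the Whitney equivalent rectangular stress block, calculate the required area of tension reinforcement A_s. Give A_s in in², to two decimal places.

M_n = M_u/φ = 2260/0.90 = 2511.11 kip·in.
From M_n = 0.85 f'_c a b (d − a/2):
a = d − √(d² − 2M_n/(0.85 f'_c b)) = 17.5 − √(17.5² − 2 × 2511.11/(0.85 × 3 × 13.2)) = 4.968 in.
A_s = 0.85 f'_c a b / f_y = 0.85 × 3 × 4.968 × 13.2 / 75 = 2.230 in².

A_s ≈ 2.23 in²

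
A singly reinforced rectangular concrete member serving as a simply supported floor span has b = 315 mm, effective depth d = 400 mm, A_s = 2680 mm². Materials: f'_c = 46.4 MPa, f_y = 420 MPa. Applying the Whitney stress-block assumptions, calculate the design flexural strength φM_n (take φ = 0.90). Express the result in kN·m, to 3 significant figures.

φM_n ≈ 359 kN·m

T = A_s f_y = 2680 × 420 = 1125600 N = 1125.6 kN.
From C = T: a = T/(0.85 f'_c b) = 1125600/(0.85 × 46.4 × 315) = 90.60 mm.
M_n = T(d − a/2) = 1125.6 kN × (400 − 45.3) mm = 399.25 kN·m.
φM_n = 0.90 × 399.25 = 359.33 kN·m.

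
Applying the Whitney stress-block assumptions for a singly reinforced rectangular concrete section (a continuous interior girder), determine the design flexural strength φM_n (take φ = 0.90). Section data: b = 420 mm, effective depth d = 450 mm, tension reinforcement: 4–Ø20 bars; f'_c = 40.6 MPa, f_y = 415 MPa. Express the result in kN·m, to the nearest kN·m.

A_s = 4 × 314 = 1256 mm².
T = A_s f_y = 1256 × 415 = 521240 N = 521.24 kN.
From C = T: a = T/(0.85 f'_c b) = 521240/(0.85 × 40.6 × 420) = 35.96 mm.
M_n = T(d − a/2) = 521.24 kN × (450 − 17.98) mm = 225.19 kN·m.
φM_n = 0.90 × 225.19 = 202.67 kN·m.

φM_n ≈ 203 kN·m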